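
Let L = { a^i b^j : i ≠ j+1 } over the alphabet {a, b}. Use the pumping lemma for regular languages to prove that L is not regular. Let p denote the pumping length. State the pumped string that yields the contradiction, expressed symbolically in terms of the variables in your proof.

a^{p+p!} b^{p+p!-1}

Assume L is regular; let p be its pumping constant.
Choose w = a^p b^{p+p!-1}. Since p ≠ (p+p!-1)+1 = p+p!, w ∈ L; and |w| ≥ p.
By the pumping lemma, w = xyz with |xy| ≤ p and y is nonempty.
Because |xy| ≤ p and w begins with p copies of a, we have y = a^k with 1 ≤ k ≤ p.
Since 1 ≤ k ≤ p, k divides p!; set t = 1 + p!/k. Then xy^t z has p + (p!/k)·k = p + p! copies of a. Now the a-count is p+p! and (b-count)+1 = (p+p!-1)+1 = p+p!, so i ≠ j+1 fails. So xy^t z = a^{p+p!} b^{p+p!-1} ∉ L.
This is a contradiction; hence L is not regular.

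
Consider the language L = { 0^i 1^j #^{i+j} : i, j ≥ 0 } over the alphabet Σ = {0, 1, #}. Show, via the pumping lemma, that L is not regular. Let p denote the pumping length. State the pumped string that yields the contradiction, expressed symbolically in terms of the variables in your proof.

0^{p+k} 1^p #^{2p}

Suppose for contradiction that L is regular, and let p be the pumping length.
Take w = 0^p 1^p #^{2p} ∈ L (with i=j=p, i+j=2p), |w| = 4p ≥ p.
By the pumping lemma, w = xyz with |xy| ≤ p and |y| ≥ 1.
The first p characters of w are 0's, so xy (and hence y) consists only of 0's. Write y = 0^k, 1 ≤ k ≤ p.
Consider xy^2z = 0^{p+k} 1^p #^{2p}. Now the 0- and 1-counts sum to 2p+k, but the #-count is 2p ≠ 2p+k. So xy^2z ∉ L.
This contradicts the pumping lemma, so L is not regular.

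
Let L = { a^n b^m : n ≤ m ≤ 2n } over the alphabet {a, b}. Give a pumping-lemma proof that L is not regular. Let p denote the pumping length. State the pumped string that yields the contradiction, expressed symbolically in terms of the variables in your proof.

a^{p+k} b^p

Assume L is regular. Let p be the pumping length given by the pumping lemma.
Take w = a^p b^p ∈ L (since p ≤ p ≤ 2p), with |w| = 2p ≥ p.
Write w = xyz as guaranteed by the lemma, with |xy| ≤ p and |y| > 0.
Since the first p symbols of w are all a's and |xy| ≤ p, y lies entirely in the leading a-block: y = a^k for some k with 1 ≤ k ≤ p.
Pump with i = 2: xy^2z = a^{p+k} b^p. Now n = p+k > p = m, so the condition n ≤ m fails. Thus xy^2z ∉ L.
This contradicts the pumping lemma, so L is not regular.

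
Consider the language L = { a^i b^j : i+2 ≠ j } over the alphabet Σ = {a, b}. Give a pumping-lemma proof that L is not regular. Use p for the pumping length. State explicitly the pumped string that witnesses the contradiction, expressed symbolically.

Suppose for contradiction that L is regular, and let p be the pumping length.
Choose w = a^p b^{p+p!+2}. Since p ≠ (p+p!+2)-2 = p+p!, w ∈ L; and |w| ≥ p.
Write w = xyz as guaranteed by the lemma, with |xy| ≤ p and y is nonempty.
The first p characters of w are a's, so xy (and hence y) consists only of a's. Write y = a^k, 1 ≤ k ≤ p.
Since 1 ≤ k ≤ p, k divides p!; set t = 1 + p!/k. Then xy^t z has p + (p!/k)·k = p + p! copies of a. Now the a-count is p+p! and (b-count)-2 = (p+p!+2)-2 = p+p!, so i+2 ≠ j fails. So xy^t z = a^{p+p!} b^{p+p!+2} ∉ L.
Contradiction. Therefore L is not regular.

a^{p+p!} b^{p+p!+2}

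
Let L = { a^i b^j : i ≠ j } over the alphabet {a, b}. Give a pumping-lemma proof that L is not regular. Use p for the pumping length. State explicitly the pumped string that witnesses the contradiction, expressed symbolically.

Assume L is regular; let p be its pumping constant.
Choose w = a^p b^{p+p!}. Since p ≠ p+p!, w ∈ L; and |w| ≥ p.
By the pumping lemma, w = xyz with |xy| ≤ p and |y| > 0.
Since the first p symbols of w are all a's and |xy| ≤ p, y lies entirely in the leading a-block: y = a^k for some k with 1 ≤ k ≤ p.
Since 1 ≤ k ≤ p, k divides p!; set t = 1 + p!/k. Then xy^t z has p + (p!/k)·k = p + p! copies of a. Now the a-count equals the b-count, so i ≠ j fails. So xy^t z = a^{p+p!} b^{p+p!} ∉ L.
Contradiction. Therefore L is not regular.

a^{p+p!} b^{p+p!}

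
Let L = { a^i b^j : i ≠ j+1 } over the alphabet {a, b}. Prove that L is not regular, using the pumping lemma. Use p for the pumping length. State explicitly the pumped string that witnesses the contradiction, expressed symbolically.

a^{p+p!} b^{p+p!-1}

Suppose for contradiction that L is regular, and let p be the pumping length.
Choose w = a^p b^{p+p!-1}. Since p ≠ (p+p!-1)+1 = p+p!, w ∈ L; and |w| ≥ p.
Write w = xyz as guaranteed by the lemma, with |xy| ≤ p and |y| > 0.
Since the first p symbols of w are all a's and |xy| ≤ p, y lies entirely in the leading a-block: y = a^k for some k with 1 ≤ k ≤ p.
Since 1 ≤ k ≤ p, k divides p!; set t = 1 + p!/k. Then xy^t z has p + (p!/k)·k = p + p! copies of a. Now the a-count is p+p! and (b-count)+1 = (p+p!-1)+1 = p+p!, so i ≠ j+1 fails. So xy^t z = a^{p+p!} b^{p+p!-1} ∉ L.
This is a contradiction; hence L is not regular.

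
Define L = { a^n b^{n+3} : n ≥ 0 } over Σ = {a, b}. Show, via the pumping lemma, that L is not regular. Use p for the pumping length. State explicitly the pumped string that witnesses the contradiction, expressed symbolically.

Suppose for contradiction that L is regular, and let p be the pumping length.
Choose w = a^p b^{p+3}, which is in L with |w| = 2p+3 ≥ p.
The pumping lemma gives a decomposition w = xyz where |xy| ≤ p and y is nonempty.
Because |xy| ≤ p and w begins with p copies of a, we have y = a^k with 1 ≤ k ≤ p.
Pump with i = 2: xy^2z = a^{p+k} b^{p+3}. For this to lie in L we would need p+3 = (p+k)+3, which forces k = 0. But k ≥ 1, so xy^2z ∉ L.
Contradiction. Therefore L is not regular.

a^{p+k} b^{p+3}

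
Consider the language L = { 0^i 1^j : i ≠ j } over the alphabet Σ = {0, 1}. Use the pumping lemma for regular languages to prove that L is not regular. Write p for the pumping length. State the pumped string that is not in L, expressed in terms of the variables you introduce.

Assume L is regular. Let p be the pumping length given by the pumping lemma.
Choose w = 0^p 1^{p+p!}. Since p ≠ p+p!, w ∈ L; and |w| ≥ p.
The pumping lemma gives a decomposition w = xyz where |xy| ≤ p and y is nonempty.
The first p characters of w are 0's, so xy (and hence y) consists only of 0's. Write y = 0^k, 1 ≤ k ≤ p.
Since 1 ≤ k ≤ p, k divides p!; set t = 1 + p!/k. Then xy^t z has p + (p!/k)·k = p + p! copies of 0. Now the 0-count equals the 1-count, so i ≠ j fails. So xy^t z = 0^{p+p!} 1^{p+p!} ∉ L.
This contradicts the pumping lemma, so L is not regular.

0^{p+p!} 1^{p+p!}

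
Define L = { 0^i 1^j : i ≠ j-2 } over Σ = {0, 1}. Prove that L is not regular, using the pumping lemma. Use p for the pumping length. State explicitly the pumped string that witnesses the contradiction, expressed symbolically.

Suppose for contradiction that L is regular, and let p be the pumping length.
Choose w = 0^p 1^{p+p!+2}. Since p ≠ (p+p!+2)-2 = p+p!, w ∈ L; and |w| ≥ p.
By the pumping lemma, w = xyz with |xy| ≤ p and y is nonempty.
The first p characters of w are 0's, so xy (and hence y) consists only of 0's. Write y = 0^k, 1 ≤ k ≤ p.
Since 1 ≤ k ≤ p, k divides p!; set t = 1 + p!/k. Then xy^t z has p + (p!/k)·k = p + p! copies of 0. Now the 0-count is p+p! and (1-count)-2 = (p+p!+2)-2 = p+p!, so i ≠ j-2 fails. So xy^t z = 0^{p+p!} 1^{p+p!+2} ∉ L.
Contradiction. Therefore L is not regular.

0^{p+p!} 1^{p+p!+2}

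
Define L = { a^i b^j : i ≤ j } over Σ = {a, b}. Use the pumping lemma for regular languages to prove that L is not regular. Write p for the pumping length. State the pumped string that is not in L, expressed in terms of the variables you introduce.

a^{p+k} b^p

Suppose for contradiction that L is regular, and let p be the pumping length.
Choose w = a^p b^p ∈ L, with |w| = 2p ≥ p.
The pumping lemma gives a decomposition w = xyz where |xy| ≤ p and y is nonempty.
Since the first p symbols of w are all a's and |xy| ≤ p, y lies entirely in the leading a-block: y = a^k for some k with 1 ≤ k ≤ p.
Consider xy^2z = a^{p+k} b^p. Since k ≥ 1, the a-count p+k exceeds the b-count p, so i ≤ j fails; thus xy^2z ∉ L.
This contradicts the pumping lemma, so L is not regular.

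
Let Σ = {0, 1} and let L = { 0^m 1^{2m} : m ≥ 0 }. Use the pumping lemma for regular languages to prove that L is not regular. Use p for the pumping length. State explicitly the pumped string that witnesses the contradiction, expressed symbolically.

Suppose for contradiction that L is regular, and let p be the pumping length.
Let w = 0^p 1^{2p} ∈ L; note |w| = 3p ≥ p.
Write w = xyz as guaranteed by the lemma, with |xy| ≤ p and y is nonempty.
The first p characters of w are 0's, so xy (and hence y) consists only of 0's. Write y = 0^k, 1 ≤ k ≤ p.
Pump with i = 2: xy^2z = 0^{p+k} 1^{2p}. For this to lie in L we would need 2p = 2(p+k), which forces k = 0. But k ≥ 1, so xy^2z ∉ L.
This contradicts the pumping lemma, so L is not regular.

0^{p+k} 1^{2p}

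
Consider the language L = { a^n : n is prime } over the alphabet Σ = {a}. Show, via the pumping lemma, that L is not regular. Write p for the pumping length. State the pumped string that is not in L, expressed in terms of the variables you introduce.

Toward a contradiction, assume L is regular with pumping length p.
Let q be a prime with q ≥ p+2 (infinitely many primes exist), and take w = a^q ∈ L with |w| = q ≥ p.
The pumping lemma gives a decomposition w = xyz where |xy| ≤ p and |y| ≥ 1.
Then y = a^k for some k with 1 ≤ k ≤ p.
Since 1 ≤ k ≤ p, |xz| = q-k. Pump with i = q+1: |xy^{q+1}z| = (q-k)+(q+1)k = q+qk = q(1+k), which is composite (both factors ≥ 2). So xy^{q+1}z = a^{q(1+k)} ∉ L.
This contradicts the pumping lemma, so L is not regular.

a^{q(1+k)}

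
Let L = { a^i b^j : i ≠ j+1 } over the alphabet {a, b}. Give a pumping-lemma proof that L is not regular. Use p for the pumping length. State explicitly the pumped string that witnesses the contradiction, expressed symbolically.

Toward a contradiction, assume L is regular with pumping length p.
Choose w = a^p b^{p+p!-1}. Since p ≠ (p+p!-1)+1 = p+p!, w ∈ L; and |w| ≥ p.
By the pumping lemma, w = xyz with |xy| ≤ p and |y| > 0.
Since the first p symbols of w are all a's and |xy| ≤ p, y lies entirely in the leading a-block: y = a^k for some k with 1 ≤ k ≤ p.
Since 1 ≤ k ≤ p, k divides p!; set t = 1 + p!/k. Then xy^t z has p + (p!/k)·k = p + p! copies of a. Now the a-count is p+p! and (b-count)+1 = (p+p!-1)+1 = p+p!, so i ≠ j+1 fails. So xy^t z = a^{p+p!} b^{p+p!-1} ∉ L.
This contradicts the pumping lemma, so L is not regular.

a^{p+p!} b^{p+p!-1}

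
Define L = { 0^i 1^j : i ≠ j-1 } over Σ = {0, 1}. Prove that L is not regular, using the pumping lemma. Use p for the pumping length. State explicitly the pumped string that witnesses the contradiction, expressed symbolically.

Assume L is regular; let p be its pumping constant.
Choose w = 0^p 1^{p+p!+1}. Since p ≠ (p+p!+1)-1 = p+p!, w ∈ L; and |w| ≥ p.
Write w = xyz as guaranteed by the lemma, with |xy| ≤ p and |y| ≥ 1.
Since the first p symbols of w are all 0's and |xy| ≤ p, y lies entirely in the leading 0-block: y = 0^k for some k with 1 ≤ k ≤ p.
Since 1 ≤ k ≤ p, k divides p!; set t = 1 + p!/k. Then xy^t z has p + (p!/k)·k = p + p! copies of 0. Now the 0-count is p+p! and (1-count)-1 = (p+p!+1)-1 = p+p!, so i ≠ j-1 fails. So xy^t z = 0^{p+p!} 1^{p+p!+1} ∉ L.
This contradicts the pumping lemma, so L is not regular.

0^{p+p!} 1^{p+p!+1}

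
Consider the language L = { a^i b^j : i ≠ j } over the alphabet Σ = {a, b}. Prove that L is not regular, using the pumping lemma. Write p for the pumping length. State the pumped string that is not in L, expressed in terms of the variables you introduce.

Toward a contradiction, assume L is regular with pumping length p.
Choose w = a^p b^{p+p!}. Since p ≠ p+p!, w ∈ L; and |w| ≥ p.
By the pumping lemma, w = xyz with |xy| ≤ p and |y| > 0.
Because |xy| ≤ p and w begins with p copies of a, we have y = a^k with 1 ≤ k ≤ p.
Since 1 ≤ k ≤ p, k divides p!; set t = 1 + p!/k. Then xy^t z has p + (p!/k)·k = p + p! copies of a. Now the a-count equals the b-count, so i ≠ j fails. So xy^t z = a^{p+p!} b^{p+p!} ∉ L.
Contradiction. Therefore L is not regular.

a^{p+p!} b^{p+p!}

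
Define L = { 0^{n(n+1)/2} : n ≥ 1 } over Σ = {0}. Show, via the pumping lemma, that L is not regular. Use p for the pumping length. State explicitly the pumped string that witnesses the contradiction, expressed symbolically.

Suppose for contradiction that L is regular, and let p be the pumping length.
Take w = 0^{p(p+1)/2} ∈ L with |w| = p(p+1)/2 ≥ p.
Write w = xyz as guaranteed by the lemma, with |xy| ≤ p and |y| ≥ 1.
Then y = 0^k for some k with 1 ≤ k ≤ p.
Pump with i = 2: xy^2z = 0^{p(p+1)/2+k}. Since 1 ≤ k ≤ p, p(p+1)/2 < p(p+1)/2+k ≤ p(p+1)/2+p < (p+1)(p+2)/2, so p(p+1)/2+k is strictly between consecutive triangular numbers. So xy^2z ∉ L.
This is a contradiction; hence L is not regular.

0^{p(p+1)/2+k}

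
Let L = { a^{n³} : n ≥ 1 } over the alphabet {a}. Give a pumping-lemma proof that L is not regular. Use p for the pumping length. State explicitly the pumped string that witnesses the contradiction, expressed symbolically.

a^{p³+k}

Toward a contradiction, assume L is regular with pumping length p.
Take w = a^{p³} ∈ L with |w| = p³ ≥ p.
The pumping lemma gives a decomposition w = xyz where |xy| ≤ p and |y| ≥ 1.
Then y = a^k for some k with 1 ≤ k ≤ p.
Pump with i = 2: xy^2z = a^{p³+k}. Since 1 ≤ k ≤ p, p³ < p³+k ≤ p³+p < p³+3p²+3p+1 = (p+1)³, so p³+k is not a perfect cube. So xy^2z ∉ L.
This contradicts the pumping lemma, so L is not regular.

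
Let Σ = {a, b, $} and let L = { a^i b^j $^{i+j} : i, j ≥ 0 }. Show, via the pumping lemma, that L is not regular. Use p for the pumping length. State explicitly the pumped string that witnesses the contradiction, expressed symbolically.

a^{p+k} b^p $^{2p}

Toward a contradiction, assume L is regular with pumping length p.
Take w = a^p b^p $^{2p} ∈ L (with i=j=p, i+j=2p), |w| = 4p ≥ p.
The pumping lemma gives a decomposition w = xyz where |xy| ≤ p and |y| ≥ 1.
Since the first p symbols of w are all a's and |xy| ≤ p, y lies entirely in the leading a-block: y = a^k for some k with 1 ≤ k ≤ p.
Consider xy^2z = a^{p+k} b^p $^{2p}. Now the a- and b-counts sum to 2p+k, but the $-count is 2p ≠ 2p+k. So xy^2z ∉ L.
Contradiction. Therefore L is not regular.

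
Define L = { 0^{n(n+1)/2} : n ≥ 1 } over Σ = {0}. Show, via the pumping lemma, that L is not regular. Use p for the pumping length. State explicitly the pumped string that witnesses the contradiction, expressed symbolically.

Assume L is regular; let p be its pumping constant.
Take w = 0^{p(p+1)/2} ∈ L with |w| = p(p+1)/2 ≥ p.
The pumping lemma gives a decomposition w = xyz where |xy| ≤ p and |y| ≥ 1.
Then y = 0^k for some k with 1 ≤ k ≤ p.
Pump with i = 2: xy^2z = 0^{p(p+1)/2+k}. Since 1 ≤ k ≤ p, p(p+1)/2 < p(p+1)/2+k ≤ p(p+1)/2+p < (p+1)(p+2)/2, so p(p+1)/2+k is strictly between consecutive triangular numbers. So xy^2z ∉ L.
This is a contradiction; hence L is not regular.

0^{p(p+1)/2+k}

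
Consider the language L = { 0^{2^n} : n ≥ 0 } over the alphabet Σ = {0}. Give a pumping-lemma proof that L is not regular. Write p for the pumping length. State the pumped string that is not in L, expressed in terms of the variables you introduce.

Toward a contradiction, assume L is regular with pumping length p.
Take w = 0^{2^p} ∈ L with |w| = 2^p ≥ p.
By the pumping lemma, w = xyz with |xy| ≤ p and |y| ≥ 1.
Then y = 0^k for some k with 1 ≤ k ≤ p.
Pump with i = 2: xy^2z = 0^{2^p+k}. Since 1 ≤ k ≤ p < 2^p, we have 2^p < 2^p+k < 2^{p+1}, so 2^p+k is not a power of 2. So xy^2z ∉ L.
This is a contradiction; hence L is not regular.

0^{2^p+k}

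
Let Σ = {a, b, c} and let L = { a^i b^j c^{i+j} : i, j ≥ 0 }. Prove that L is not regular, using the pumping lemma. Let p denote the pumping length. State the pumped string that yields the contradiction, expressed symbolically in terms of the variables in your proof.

a^{p+k} b^p c^{2p}

Toward a contradiction, assume L is regular with pumping length p.
Take w = a^p b^p c^{2p} ∈ L (with i=j=p, i+j=2p), |w| = 4p ≥ p.
Write w = xyz as guaranteed by the lemma, with |xy| ≤ p and |y| ≥ 1.
Because |xy| ≤ p and w begins with p copies of a, we have y = a^k with 1 ≤ k ≤ p.
Consider xy^2z = a^{p+k} b^p c^{2p}. Now the a- and b-counts sum to 2p+k, but the c-count is 2p ≠ 2p+k. So xy^2z ∉ L.
This contradicts the pumping lemma, so L is not regular.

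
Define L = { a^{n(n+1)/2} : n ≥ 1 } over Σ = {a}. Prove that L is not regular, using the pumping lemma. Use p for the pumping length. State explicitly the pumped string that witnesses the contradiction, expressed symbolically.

Assume L is regular; let p be its pumping constant.
Take w = a^{p(p+1)/2} ∈ L with |w| = p(p+1)/2 ≥ p.
By the pumping lemma, w = xyz with |xy| ≤ p and |y| ≥ 1.
Then y = a^k for some k with 1 ≤ k ≤ p.
Pump with i = 2: xy^2z = a^{p(p+1)/2+k}. Since 1 ≤ k ≤ p, p(p+1)/2 < p(p+1)/2+k ≤ p(p+1)/2+p < (p+1)(p+2)/2, so p(p+1)/2+k is strictly between consecutive triangular numbers. So xy^2z ∉ L.
This contradicts the pumping lemma, so L is not regular.

a^{p(p+1)/2+k}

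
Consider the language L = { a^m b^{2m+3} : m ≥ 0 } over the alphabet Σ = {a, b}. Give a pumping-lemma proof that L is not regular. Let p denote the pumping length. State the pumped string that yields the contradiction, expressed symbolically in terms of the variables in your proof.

Toward a contradiction, assume L is regular with pumping length p.
Let w = a^p b^{2p+3} ∈ L; note |w| = 3p+3 ≥ p.
Write w = xyz as guaranteed by the lemma, with |xy| ≤ p and y is nonempty.
Because |xy| ≤ p and w begins with p copies of a, we have y = a^k with 1 ≤ k ≤ p.
Pump with i = 2: xy^2z = a^{p+k} b^{2p+3}. For this to lie in L we would need 2p+3 = 2(p+k)+3, which forces k = 0. But k ≥ 1, so xy^2z ∉ L.
This is a contradiction; hence L is not regular.

a^{p+k} b^{2p+3}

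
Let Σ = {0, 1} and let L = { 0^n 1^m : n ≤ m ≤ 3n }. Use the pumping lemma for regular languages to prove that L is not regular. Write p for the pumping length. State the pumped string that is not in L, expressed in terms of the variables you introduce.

0^{p+k} 1^p

Assume L is regular; let p be its pumping constant.
Take w = 0^p 1^p ∈ L (since p ≤ p ≤ 3p), with |w| = 2p ≥ p.
By the pumping lemma, w = xyz with |xy| ≤ p and y is nonempty.
The first p characters of w are 0's, so xy (and hence y) consists only of 0's. Write y = 0^k, 1 ≤ k ≤ p.
Pump with i = 2: xy^2z = 0^{p+k} 1^p. Now n = p+k > p = m, so the condition n ≤ m fails. Thus xy^2z ∉ L.
This is a contradiction; hence L is not regular.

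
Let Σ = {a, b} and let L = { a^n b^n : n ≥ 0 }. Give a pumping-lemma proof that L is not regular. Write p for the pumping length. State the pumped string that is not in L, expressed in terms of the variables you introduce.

Suppose for contradiction that L is regular, and let p be the pumping length.
Choose w = a^p b^p, which is in L with |w| = 2p ≥ p.
The pumping lemma gives a decomposition w = xyz where |xy| ≤ p and y is nonempty.
Because |xy| ≤ p and w begins with p copies of a, we have y = a^k with 1 ≤ k ≤ p.
Pump with i = 2: xy^2z = a^{p+k} b^p. For this to lie in L we would need p = p+k, which forces k = 0. But k ≥ 1, so xy^2z ∉ L.
Contradiction. Therefore L is not regular.

a^{p+k} b^p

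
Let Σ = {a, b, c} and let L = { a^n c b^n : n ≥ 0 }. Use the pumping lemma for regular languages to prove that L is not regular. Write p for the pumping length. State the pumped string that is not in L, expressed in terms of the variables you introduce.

Assume L is regular; let p be its pumping constant.
Take w = a^p c b^p ∈ L with |w| = 2p+1 ≥ p.
By the pumping lemma, w = xyz with |xy| ≤ p and |y| ≥ 1.
Since the first p symbols of w are all a's and |xy| ≤ p, y lies entirely in the leading a-block: y = a^k for some k with 1 ≤ k ≤ p.
Pump with i = 2: xy^2z = a^{p+k} c b^p, which would require p+k = p. But k ≥ 1, so xy^2z ∉ L.
This is a contradiction; hence L is not regular.

a^{p+k} c b^p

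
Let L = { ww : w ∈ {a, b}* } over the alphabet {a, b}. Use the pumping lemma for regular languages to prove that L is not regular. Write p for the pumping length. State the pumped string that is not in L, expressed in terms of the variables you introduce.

a^{p+k} b^p a^p b^p

Toward a contradiction, assume L is regular with pumping length p.
Take w = a^p b^p a^p b^p = uu where u = a^pb^p; then w ∈ L and |w| = 4p ≥ p.
The pumping lemma gives a decomposition w = xyz where |xy| ≤ p and |y| > 0.
Because |xy| ≤ p and w begins with p copies of a, we have y = a^k with 1 ≤ k ≤ p.
Pump with i = 2: xy^2z = a^{p+k} b^p a^p b^p, of length 4p+k. Suppose this equals vv. The string starts with a and ends with b, so v does too; thus the boundary between the two copies of v is a b→a transition. There is exactly one such transition, at position 2p+k, so |v| = 2p+k and |vv| = 4p+2k ≠ 4p+k since k ≥ 1. So xy^2z ∉ L.
Contradiction. Therefore L is not regular.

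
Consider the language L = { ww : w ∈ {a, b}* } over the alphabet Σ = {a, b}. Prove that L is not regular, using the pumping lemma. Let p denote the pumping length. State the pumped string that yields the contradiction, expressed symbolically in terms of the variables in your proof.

a^{p+k} b^p a^p b^p

Suppose for contradiction that L is regular, and let p be the pumping length.
Take w = a^p b^p a^p b^p = uu where u = a^pb^p; then w ∈ L and |w| = 4p ≥ p.
By the pumping lemma, w = xyz with |xy| ≤ p and |y| ≥ 1.
Since the first p symbols of w are all a's and |xy| ≤ p, y lies entirely in the leading a-block: y = a^k for some k with 1 ≤ k ≤ p.
Pump with i = 2: xy^2z = a^{p+k} b^p a^p b^p, of length 4p+k. Suppose this equals vv. The string starts with a and ends with b, so v does too; thus the boundary between the two copies of v is a b→a transition. There is exactly one such transition, at position 2p+k, so |v| = 2p+k and |vv| = 4p+2k ≠ 4p+k since k ≥ 1. So xy^2z ∉ L.
This is a contradiction; hence L is not regular.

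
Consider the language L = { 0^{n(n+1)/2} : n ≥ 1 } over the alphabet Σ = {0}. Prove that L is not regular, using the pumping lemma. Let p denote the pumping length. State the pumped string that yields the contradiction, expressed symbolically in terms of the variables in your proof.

0^{p(p+1)/2+k}

Assume L is regular. Let p be the pumping length given by the pumping lemma.
Take w = 0^{p(p+1)/2} ∈ L with |w| = p(p+1)/2 ≥ p.
The pumping lemma gives a decomposition w = xyz where |xy| ≤ p and |y| ≥ 1.
Then y = 0^k for some k with 1 ≤ k ≤ p.
Pump with i = 2: xy^2z = 0^{p(p+1)/2+k}. Since 1 ≤ k ≤ p, p(p+1)/2 < p(p+1)/2+k ≤ p(p+1)/2+p < (p+1)(p+2)/2, so p(p+1)/2+k is strictly between consecutive triangular numbers. So xy^2z ∉ L.
Contradiction. Therefore L is not regular.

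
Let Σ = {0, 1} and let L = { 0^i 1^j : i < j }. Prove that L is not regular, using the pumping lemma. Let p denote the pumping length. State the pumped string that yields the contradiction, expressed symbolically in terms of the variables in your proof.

Suppose for contradiction that L is regular, and let p be the pumping length.
Choose w = 0^p 1^{p+1} ∈ L, with |w| = 2p+1 ≥ p.
By the pumping lemma, w = xyz with |xy| ≤ p and y is nonempty.
Since the first p symbols of w are all 0's and |xy| ≤ p, y lies entirely in the leading 0-block: y = 0^k for some k with 1 ≤ k ≤ p.
Consider xy^2z = 0^{p+k} 1^{p+1}. Since k ≥ 1, the 0-count p+k is at least p+1, so i < j fails; thus xy^2z ∉ L.
Contradiction. Therefore L is not regular.

0^{p+k} 1^{p+1}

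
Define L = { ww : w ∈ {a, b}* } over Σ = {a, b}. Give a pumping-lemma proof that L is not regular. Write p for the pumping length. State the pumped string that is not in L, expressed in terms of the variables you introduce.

a^{p+k} b^p a^p b^p

Assume L is regular. Let p be the pumping length given by the pumping lemma.
Take w = a^p b^p a^p b^p = uu where u = a^pb^p; then w ∈ L and |w| = 4p ≥ p.
The pumping lemma gives a decomposition w = xyz where |xy| ≤ p and |y| > 0.
The first p characters of w are a's, so xy (and hence y) consists only of a's. Write y = a^k, 1 ≤ k ≤ p.
Pump with i = 2: xy^2z = a^{p+k} b^p a^p b^p, of length 4p+k. Suppose this equals vv. The string starts with a and ends with b, so v does too; thus the boundary between the two copies of v is a b→a transition. There is exactly one such transition, at position 2p+k, so |v| = 2p+k and |vv| = 4p+2k ≠ 4p+k since k ≥ 1. So xy^2z ∉ L.
This is a contradiction; hence L is not regular.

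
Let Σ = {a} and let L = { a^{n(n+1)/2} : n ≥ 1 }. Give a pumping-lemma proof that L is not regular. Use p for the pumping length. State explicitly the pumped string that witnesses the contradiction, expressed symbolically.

a^{p(p+1)/2+k}

Assume L is regular. Let p be the pumping length given by the pumping lemma.
Take w = a^{p(p+1)/2} ∈ L with |w| = p(p+1)/2 ≥ p.
By the pumping lemma, w = xyz with |xy| ≤ p and |y| ≥ 1.
Then y = a^k for some k with 1 ≤ k ≤ p.
Pump with i = 2: xy^2z = a^{p(p+1)/2+k}. Since 1 ≤ k ≤ p, p(p+1)/2 < p(p+1)/2+k ≤ p(p+1)/2+p < (p+1)(p+2)/2, so p(p+1)/2+k is strictly between consecutive triangular numbers. So xy^2z ∉ L.
Contradiction. Therefore L is not regular.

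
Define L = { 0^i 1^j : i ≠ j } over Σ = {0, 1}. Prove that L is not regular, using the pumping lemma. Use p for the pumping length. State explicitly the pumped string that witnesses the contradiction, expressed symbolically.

0^{p+p!} 1^{p+p!}

Assume L is regular. Let p be the pumping length given by the pumping lemma.
Choose w = 0^p 1^{p+p!}. Since p ≠ p+p!, w ∈ L; and |w| ≥ p.
By the pumping lemma, w = xyz with |xy| ≤ p and y is nonempty.
Since the first p symbols of w are all 0's and |xy| ≤ p, y lies entirely in the leading 0-block: y = 0^k for some k with 1 ≤ k ≤ p.
Since 1 ≤ k ≤ p, k divides p!; set t = 1 + p!/k. Then xy^t z has p + (p!/k)·k = p + p! copies of 0. Now the 0-count equals the 1-count, so i ≠ j fails. So xy^t z = 0^{p+p!} 1^{p+p!} ∉ L.
Contradiction. Therefore L is not regular.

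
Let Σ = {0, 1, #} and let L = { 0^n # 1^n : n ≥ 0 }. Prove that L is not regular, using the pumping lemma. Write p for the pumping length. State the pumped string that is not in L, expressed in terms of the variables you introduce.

0^{p+k} # 1^p

Assume L is regular; let p be its pumping constant.
Take w = 0^p # 1^p ∈ L with |w| = 2p+1 ≥ p.
By the pumping lemma, w = xyz with |xy| ≤ p and |y| > 0.
Since the first p symbols of w are all 0's and |xy| ≤ p, y lies entirely in the leading 0-block: y = 0^k for some k with 1 ≤ k ≤ p.
Pump with i = 2: xy^2z = 0^{p+k} # 1^p, which would require p+k = p. But k ≥ 1, so xy^2z ∉ L.
This is a contradiction; hence L is not regular.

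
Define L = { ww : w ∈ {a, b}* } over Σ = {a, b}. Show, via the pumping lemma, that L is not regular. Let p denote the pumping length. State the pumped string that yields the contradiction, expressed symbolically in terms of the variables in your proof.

Toward a contradiction, assume L is regular with pumping length p.
Take w = a^p b^p a^p b^p = uu where u = a^pb^p; then w ∈ L and |w| = 4p ≥ p.
The pumping lemma gives a decomposition w = xyz where |xy| ≤ p and |y| ≥ 1.
The first p characters of w are a's, so xy (and hence y) consists only of a's. Write y = a^k, 1 ≤ k ≤ p.
Pump with i = 2: xy^2z = a^{p+k} b^p a^p b^p, of length 4p+k. Suppose this equals vv. The string starts with a and ends with b, so v does too; thus the boundary between the two copies of v is a b→a transition. There is exactly one such transition, at position 2p+k, so |v| = 2p+k and |vv| = 4p+2k ≠ 4p+k since k ≥ 1. So xy^2z ∉ L.
This contradicts the pumping lemma, so L is not regular.

a^{p+k} b^p a^p b^p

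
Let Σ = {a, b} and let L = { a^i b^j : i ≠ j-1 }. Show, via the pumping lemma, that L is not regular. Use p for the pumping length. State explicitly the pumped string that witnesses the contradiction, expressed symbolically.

a^{p+p!} b^{p+p!+1}

Assume L is regular. Let p be the pumping length given by the pumping lemma.
Choose w = a^p b^{p+p!+1}. Since p ≠ (p+p!+1)-1 = p+p!, w ∈ L; and |w| ≥ p.
By the pumping lemma, w = xyz with |xy| ≤ p and |y| > 0.
Because |xy| ≤ p and w begins with p copies of a, we have y = a^k with 1 ≤ k ≤ p.
Since 1 ≤ k ≤ p, k divides p!; set t = 1 + p!/k. Then xy^t z has p + (p!/k)·k = p + p! copies of a. Now the a-count is p+p! and (b-count)-1 = (p+p!+1)-1 = p+p!, so i ≠ j-1 fails. So xy^t z = a^{p+p!} b^{p+p!+1} ∉ L.
This is a contradiction; hence L is not regular.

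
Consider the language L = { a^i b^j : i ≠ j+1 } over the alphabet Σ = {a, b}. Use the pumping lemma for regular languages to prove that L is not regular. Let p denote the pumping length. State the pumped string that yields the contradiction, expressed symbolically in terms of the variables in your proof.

a^{p+p!} b^{p+p!-1}

Assume L is regular; let p be its pumping constant.
Choose w = a^p b^{p+p!-1}. Since p ≠ (p+p!-1)+1 = p+p!, w ∈ L; and |w| ≥ p.
Write w = xyz as guaranteed by the lemma, with |xy| ≤ p and y is nonempty.
Since the first p symbols of w are all a's and |xy| ≤ p, y lies entirely in the leading a-block: y = a^k for some k with 1 ≤ k ≤ p.
Since 1 ≤ k ≤ p, k divides p!; set t = 1 + p!/k. Then xy^t z has p + (p!/k)·k = p + p! copies of a. Now the a-count is p+p! and (b-count)+1 = (p+p!-1)+1 = p+p!, so i ≠ j+1 fails. So xy^t z = a^{p+p!} b^{p+p!-1} ∉ L.
Contradiction. Therefore L is not regular.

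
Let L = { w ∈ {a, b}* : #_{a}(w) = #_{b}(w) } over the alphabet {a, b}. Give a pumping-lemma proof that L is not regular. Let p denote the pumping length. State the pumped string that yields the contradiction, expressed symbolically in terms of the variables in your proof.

a^{p+k} b^p

Toward a contradiction, assume L is regular with pumping length p.
Choose w = a^p b^p ∈ L with |w| = 2p ≥ p.
The pumping lemma gives a decomposition w = xyz where |xy| ≤ p and |y| > 0.
Because |xy| ≤ p and w begins with p copies of a, we have y = a^k with 1 ≤ k ≤ p.
Pump with i = 2: xy^2z = a^{p+k} b^p has p+k occurrences of a but only p of b. Since k ≥ 1 the counts differ, so xy^2z ∉ L.
This is a contradiction; hence L is not regular.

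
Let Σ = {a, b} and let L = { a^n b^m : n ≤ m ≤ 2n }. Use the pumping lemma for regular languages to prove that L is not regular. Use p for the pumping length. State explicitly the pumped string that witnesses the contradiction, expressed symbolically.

Toward a contradiction, assume L is regular with pumping length p.
Take w = a^p b^p ∈ L (since p ≤ p ≤ 2p), with |w| = 2p ≥ p.
The pumping lemma gives a decomposition w = xyz where |xy| ≤ p and y is nonempty.
Since the first p symbols of w are all a's and |xy| ≤ p, y lies entirely in the leading a-block: y = a^k for some k with 1 ≤ k ≤ p.
Pump with i = 2: xy^2z = a^{p+k} b^p. Now n = p+k > p = m, so the condition n ≤ m fails. Thus xy^2z ∉ L.
This contradicts the pumping lemma, so L is not regular.

a^{p+k} b^p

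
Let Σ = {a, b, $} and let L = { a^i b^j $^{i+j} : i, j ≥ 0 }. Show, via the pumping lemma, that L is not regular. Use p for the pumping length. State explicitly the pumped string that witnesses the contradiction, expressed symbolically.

a^{p+k} b^p $^{2p}

Toward a contradiction, assume L is regular with pumping length p.
Take w = a^p b^p $^{2p} ∈ L (with i=j=p, i+j=2p), |w| = 4p ≥ p.
The pumping lemma gives a decomposition w = xyz where |xy| ≤ p and y is nonempty.
Because |xy| ≤ p and w begins with p copies of a, we have y = a^k with 1 ≤ k ≤ p.
Consider xy^2z = a^{p+k} b^p $^{2p}. Now the a- and b-counts sum to 2p+k, but the $-count is 2p ≠ 2p+k. So xy^2z ∉ L.
This contradicts the pumping lemma, so L is not regular.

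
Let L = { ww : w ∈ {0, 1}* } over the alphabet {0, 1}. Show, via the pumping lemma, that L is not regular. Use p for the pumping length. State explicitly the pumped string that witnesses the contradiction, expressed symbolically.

0^{p+k} 1^p 0^p 1^p

Suppose for contradiction that L is regular, and let p be the pumping length.
Take w = 0^p 1^p 0^p 1^p = uu where u = 0^p1^p; then w ∈ L and |w| = 4p ≥ p.
By the pumping lemma, w = xyz with |xy| ≤ p and |y| > 0.
Because |xy| ≤ p and w begins with p copies of 0, we have y = 0^k with 1 ≤ k ≤ p.
Pump with i = 2: xy^2z = 0^{p+k} 1^p 0^p 1^p, of length 4p+k. Suppose this equals vv. The string starts with 0 and ends with 1, so v does too; thus the boundary between the two copies of v is a 1→0 transition. There is exactly one such transition, at position 2p+k, so |v| = 2p+k and |vv| = 4p+2k ≠ 4p+k since k ≥ 1. So xy^2z ∉ L.
Contradiction. Therefore L is not regular.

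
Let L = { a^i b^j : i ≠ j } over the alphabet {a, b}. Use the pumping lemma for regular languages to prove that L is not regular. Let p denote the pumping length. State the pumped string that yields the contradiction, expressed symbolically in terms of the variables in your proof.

Assume L is regular. Let p be the pumping length given by the pumping lemma.
Choose w = a^p b^{p+p!}. Since p ≠ p+p!, w ∈ L; and |w| ≥ p.
Write w = xyz as guaranteed by the lemma, with |xy| ≤ p and |y| ≥ 1.
Because |xy| ≤ p and w begins with p copies of a, we have y = a^k with 1 ≤ k ≤ p.
Since 1 ≤ k ≤ p, k divides p!; set t = 1 + p!/k. Then xy^t z has p + (p!/k)·k = p + p! copies of a. Now the a-count equals the b-count, so i ≠ j fails. So xy^t z = a^{p+p!} b^{p+p!} ∉ L.
Contradiction. Therefore L is not regular.

a^{p+p!} b^{p+p!}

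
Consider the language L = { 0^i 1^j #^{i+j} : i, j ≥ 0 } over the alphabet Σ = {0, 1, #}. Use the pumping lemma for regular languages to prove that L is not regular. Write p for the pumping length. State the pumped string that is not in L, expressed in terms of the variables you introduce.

0^{p+k} 1^p #^{2p}

Assume L is regular. Let p be the pumping length given by the pumping lemma.
Take w = 0^p 1^p #^{2p} ∈ L (with i=j=p, i+j=2p), |w| = 4p ≥ p.
Write w = xyz as guaranteed by the lemma, with |xy| ≤ p and y is nonempty.
Because |xy| ≤ p and w begins with p copies of 0, we have y = 0^k with 1 ≤ k ≤ p.
Consider xy^2z = 0^{p+k} 1^p #^{2p}. Now the 0- and 1-counts sum to 2p+k, but the #-count is 2p ≠ 2p+k. So xy^2z ∉ L.
Contradiction. Therefore L is not regular.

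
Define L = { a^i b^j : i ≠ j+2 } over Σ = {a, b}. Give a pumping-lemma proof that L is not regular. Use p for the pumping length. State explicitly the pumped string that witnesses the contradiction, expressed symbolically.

a^{p+p!} b^{p+p!-2}

Suppose for contradiction that L is regular, and let p be the pumping length.
Choose w = a^p b^{p+p!-2}. Since p ≠ (p+p!-2)+2 = p+p!, w ∈ L; and |w| ≥ p.
The pumping lemma gives a decomposition w = xyz where |xy| ≤ p and |y| > 0.
Because |xy| ≤ p and w begins with p copies of a, we have y = a^k with 1 ≤ k ≤ p.
Since 1 ≤ k ≤ p, k divides p!; set t = 1 + p!/k. Then xy^t z has p + (p!/k)·k = p + p! copies of a. Now the a-count is p+p! and (b-count)+2 = (p+p!-2)+2 = p+p!, so i ≠ j+2 fails. So xy^t z = a^{p+p!} b^{p+p!-2} ∉ L.
This is a contradiction; hence L is not regular.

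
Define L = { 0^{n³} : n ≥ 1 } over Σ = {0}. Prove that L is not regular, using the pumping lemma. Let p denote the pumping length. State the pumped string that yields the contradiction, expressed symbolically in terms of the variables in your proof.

0^{p³+k}

Assume L is regular; let p be its pumping constant.
Take w = 0^{p³} ∈ L with |w| = p³ ≥ p.
The pumping lemma gives a decomposition w = xyz where |xy| ≤ p and |y| ≥ 1.
Then y = 0^k for some k with 1 ≤ k ≤ p.
Pump with i = 2: xy^2z = 0^{p³+k}. Since 1 ≤ k ≤ p, p³ < p³+k ≤ p³+p < p³+3p²+3p+1 = (p+1)³, so p³+k is not a perfect cube. So xy^2z ∉ L.
This is a contradiction; hence L is not regular.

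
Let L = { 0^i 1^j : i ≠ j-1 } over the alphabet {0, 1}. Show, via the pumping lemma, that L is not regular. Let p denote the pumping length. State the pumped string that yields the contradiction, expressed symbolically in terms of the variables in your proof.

0^{p+p!} 1^{p+p!+1}

Suppose for contradiction that L is regular, and let p be the pumping length.
Choose w = 0^p 1^{p+p!+1}. Since p ≠ (p+p!+1)-1 = p+p!, w ∈ L; and |w| ≥ p.
Write w = xyz as guaranteed by the lemma, with |xy| ≤ p and |y| ≥ 1.
Because |xy| ≤ p and w begins with p copies of 0, we have y = 0^k with 1 ≤ k ≤ p.
Since 1 ≤ k ≤ p, k divides p!; set t = 1 + p!/k. Then xy^t z has p + (p!/k)·k = p + p! copies of 0. Now the 0-count is p+p! and (1-count)-1 = (p+p!+1)-1 = p+p!, so i ≠ j-1 fails. So xy^t z = 0^{p+p!} 1^{p+p!+1} ∉ L.
Contradiction. Therefore L is not regular.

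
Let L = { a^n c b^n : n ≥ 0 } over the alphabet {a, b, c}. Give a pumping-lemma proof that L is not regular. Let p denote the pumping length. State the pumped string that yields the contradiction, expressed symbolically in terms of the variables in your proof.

a^{p+k} c b^p

Toward a contradiction, assume L is regular with pumping length p.
Take w = a^p c b^p ∈ L with |w| = 2p+1 ≥ p.
Write w = xyz as guaranteed by the lemma, with |xy| ≤ p and y is nonempty.
Since the first p symbols of w are all a's and |xy| ≤ p, y lies entirely in the leading a-block: y = a^k for some k with 1 ≤ k ≤ p.
Pump with i = 2: xy^2z = a^{p+k} c b^p, which would require p+k = p. But k ≥ 1, so xy^2z ∉ L.
This is a contradiction; hence L is not regular.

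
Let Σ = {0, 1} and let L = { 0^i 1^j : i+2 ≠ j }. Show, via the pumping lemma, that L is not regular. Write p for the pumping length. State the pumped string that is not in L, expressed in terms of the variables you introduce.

0^{p+p!} 1^{p+p!+2}

Suppose for contradiction that L is regular, and let p be the pumping length.
Choose w = 0^p 1^{p+p!+2}. Since p ≠ (p+p!+2)-2 = p+p!, w ∈ L; and |w| ≥ p.
By the pumping lemma, w = xyz with |xy| ≤ p and |y| > 0.
Because |xy| ≤ p and w begins with p copies of 0, we have y = 0^k with 1 ≤ k ≤ p.
Since 1 ≤ k ≤ p, k divides p!; set t = 1 + p!/k. Then xy^t z has p + (p!/k)·k = p + p! copies of 0. Now the 0-count is p+p! and (1-count)-2 = (p+p!+2)-2 = p+p!, so i+2 ≠ j fails. So xy^t z = 0^{p+p!} 1^{p+p!+2} ∉ L.
This contradicts the pumping lemma, so L is not regular.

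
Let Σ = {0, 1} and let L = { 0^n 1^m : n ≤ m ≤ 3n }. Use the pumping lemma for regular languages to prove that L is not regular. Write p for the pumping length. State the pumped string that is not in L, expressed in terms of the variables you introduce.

Assume L is regular. Let p be the pumping length given by the pumping lemma.
Take w = 0^p 1^p ∈ L (since p ≤ p ≤ 3p), with |w| = 2p ≥ p.
By the pumping lemma, w = xyz with |xy| ≤ p and |y| ≥ 1.
Because |xy| ≤ p and w begins with p copies of 0, we have y = 0^k with 1 ≤ k ≤ p.
Pump with i = 2: xy^2z = 0^{p+k} 1^p. Now n = p+k > p = m, so the condition n ≤ m fails. Thus xy^2z ∉ L.
This is a contradiction; hence L is not regular.

0^{p+k} 1^p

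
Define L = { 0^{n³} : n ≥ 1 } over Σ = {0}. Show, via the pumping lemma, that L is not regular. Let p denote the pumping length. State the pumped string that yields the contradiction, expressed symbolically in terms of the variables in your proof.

Toward a contradiction, assume L is regular with pumping length p.
Take w = 0^{p³} ∈ L with |w| = p³ ≥ p.
Write w = xyz as guaranteed by the lemma, with |xy| ≤ p and y is nonempty.
Then y = 0^k for some k with 1 ≤ k ≤ p.
Pump with i = 2: xy^2z = 0^{p³+k}. Since 1 ≤ k ≤ p, p³ < p³+k ≤ p³+p < p³+3p²+3p+1 = (p+1)³, so p³+k is not a perfect cube. So xy^2z ∉ L.
This contradicts the pumping lemma, so L is not regular.

0^{p³+k}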